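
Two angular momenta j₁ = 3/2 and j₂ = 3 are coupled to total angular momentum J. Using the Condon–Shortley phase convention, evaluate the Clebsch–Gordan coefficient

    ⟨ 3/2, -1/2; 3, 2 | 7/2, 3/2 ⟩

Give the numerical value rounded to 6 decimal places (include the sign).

√[8·1!2!5!/9! · 1!2!5!1!5!2!] = √(6400/21)
  +(−1)^0/∏(0,1,2,5,0,0)! = 1/240  (running 1/240)
  +(−1)^1/∏(1,0,1,4,1,1)! = -1/24  (running -3/80)
⟨..|..⟩ = √(6400/21)·(-3/80) = -0.654654

−√(3/7) = -0.654654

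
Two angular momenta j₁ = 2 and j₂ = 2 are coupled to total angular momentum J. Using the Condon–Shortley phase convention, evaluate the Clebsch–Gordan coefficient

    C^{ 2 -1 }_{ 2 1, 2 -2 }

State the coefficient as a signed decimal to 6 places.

+0.654654  (= +√(3/7))

j₁+j₂−J=2  J+j₁−j₂=2  J−j₁+j₂=2  j₁+j₂+J+1=7
(j₁±m₁, j₂±m₂, J±M) = (3,1,0,4,1,3)
P² = 48/7
sum k=0..0:
  [0] +1/4 = 1/4
S = 1/4
C² = P²·S² = 3/7 ; C = +0.654654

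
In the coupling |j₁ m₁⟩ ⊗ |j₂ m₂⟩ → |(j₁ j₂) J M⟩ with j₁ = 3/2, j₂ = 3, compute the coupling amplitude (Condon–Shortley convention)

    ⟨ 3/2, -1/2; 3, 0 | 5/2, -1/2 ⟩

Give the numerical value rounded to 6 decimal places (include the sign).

-0.414039

triangle: 2!*1!*4!/8! = 48/40320
(j±m)!: 1!*2!*3!*3!*2!*3! = 864
prefactor² = (2J+1)*Δ*N² = 216/35
  k=1: −1/(1!*1!*1!*2!*0!*2!) = -1/4
  k=2: +1/(2!*0!*0!*1!*1!*3!) = 1/12
Σ = -1/6  ⇒  CG² = 216/35*(-1/6)² = 6/35
CG = −√(6/35) = -0.414039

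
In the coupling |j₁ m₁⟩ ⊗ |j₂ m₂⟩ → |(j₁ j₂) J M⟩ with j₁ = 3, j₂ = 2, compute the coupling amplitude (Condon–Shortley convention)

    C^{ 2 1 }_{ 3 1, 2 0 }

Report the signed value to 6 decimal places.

triangle: 3!*3!*1!/8! = 36/40320
(j±m)!: 4!*2!*2!*2!*3!*1! = 1152
prefactor² = (2J+1)*Δ*N² = 36/7
  k=1: −1/(1!*2!*1!*1!*2!*0!) = -1/4
  k=2: +1/(2!*1!*0!*0!*3!*1!) = 1/12
Σ = -1/6  ⇒  CG² = 36/7*(-1/6)² = 1/7
CG = −√(1/7) = -0.377964

−√(1/7) = -0.377964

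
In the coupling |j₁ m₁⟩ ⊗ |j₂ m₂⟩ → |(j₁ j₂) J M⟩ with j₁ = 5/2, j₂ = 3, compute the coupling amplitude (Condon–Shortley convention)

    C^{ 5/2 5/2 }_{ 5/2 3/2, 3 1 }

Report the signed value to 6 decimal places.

−√(2/7) ≈ -0.534522

j₁+j₂−J=3  J+j₁−j₂=2  J−j₁+j₂=3  j₁+j₂+J+1=9
(j₁±m₁, j₂±m₂, J±M) = (4,1,4,2,5,0)
P² = 1152/7
sum k=1..1:
  [1] −1/24 = -1/24
S = -1/24
C² = P²·S² = 2/7 ; C = -0.534522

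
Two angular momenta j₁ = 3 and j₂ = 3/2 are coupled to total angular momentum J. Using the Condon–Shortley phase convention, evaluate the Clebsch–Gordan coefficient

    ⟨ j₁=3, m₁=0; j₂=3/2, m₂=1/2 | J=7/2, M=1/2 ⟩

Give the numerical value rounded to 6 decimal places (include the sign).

−√(2/21) ≈ -0.308607

√[8·1!5!2!/9! · 3!3!2!1!4!3!] = √(384/7)
  +(−1)^0/∏(0,1,3,2,2,0)! = 1/24  (running 1/24)
  +(−1)^1/∏(1,0,2,1,3,1)! = -1/12  (running -1/24)
⟨..|..⟩ = √(384/7)·(-1/24) = -0.308607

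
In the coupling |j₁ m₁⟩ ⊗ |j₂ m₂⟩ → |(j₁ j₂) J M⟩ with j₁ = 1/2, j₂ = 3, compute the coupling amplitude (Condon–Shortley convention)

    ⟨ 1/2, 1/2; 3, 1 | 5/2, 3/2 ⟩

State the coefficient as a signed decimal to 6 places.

+√(2/7) = +0.534522

j₁+j₂−J=1  J+j₁−j₂=0  J−j₁+j₂=5  j₁+j₂+J+1=7
(j₁±m₁, j₂±m₂, J±M) = (1,0,4,2,4,1)
P² = 1152/7
sum k=0..0:
  [0] +1/24 = 1/24
S = 1/24
C² = P²·S² = 2/7 ; C = +0.534522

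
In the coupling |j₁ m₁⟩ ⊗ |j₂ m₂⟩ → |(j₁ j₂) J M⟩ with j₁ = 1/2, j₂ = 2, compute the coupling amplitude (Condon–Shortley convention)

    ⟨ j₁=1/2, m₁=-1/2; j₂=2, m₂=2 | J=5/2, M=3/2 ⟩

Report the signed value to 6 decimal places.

+0.447214

j₁+j₂−J=0  J+j₁−j₂=1  J−j₁+j₂=4  j₁+j₂+J+1=6
(j₁±m₁, j₂±m₂, J±M) = (0,1,4,0,4,1)
P² = 576/5
sum k=0..0:
  [0] +1/24 = 1/24
S = 1/24
C² = P²·S² = 1/5 ; C = +0.447214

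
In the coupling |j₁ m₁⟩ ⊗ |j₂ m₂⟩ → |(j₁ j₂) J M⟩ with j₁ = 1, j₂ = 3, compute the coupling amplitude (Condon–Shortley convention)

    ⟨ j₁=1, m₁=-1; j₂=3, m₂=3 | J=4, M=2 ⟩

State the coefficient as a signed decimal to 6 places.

+0.188982

triangle: 0!·2!·6!/9! = 1440/362880
(j±m)!: 0!·2!·6!·0!·6!·2! = 2073600
prefactor² = (2J+1)·Δ·N² = 518400/7
  k=0: +1/(0!·0!·2!·6!·0!·0!) = 1/1440
Σ = 1/1440  ⇒  CG² = 518400/7·1/1440² = 1/28
CG = +√(1/28) = +0.188982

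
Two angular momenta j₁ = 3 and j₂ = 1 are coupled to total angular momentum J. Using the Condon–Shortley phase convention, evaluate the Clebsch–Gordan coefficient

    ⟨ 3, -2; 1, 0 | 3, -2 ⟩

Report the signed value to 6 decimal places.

-0.577350  (= −√(1/3))

j₁+j₂−J=1  J+j₁−j₂=5  J−j₁+j₂=1  j₁+j₂+J+1=8
(j₁±m₁, j₂±m₂, J±M) = (1,5,1,1,1,5)
P² = 300
sum k=0..1:
  [0] +1/120 = 1/120
  [1] −1/24 = -1/24
S = -1/30
C² = P²·S² = 1/3 ; C = -0.577350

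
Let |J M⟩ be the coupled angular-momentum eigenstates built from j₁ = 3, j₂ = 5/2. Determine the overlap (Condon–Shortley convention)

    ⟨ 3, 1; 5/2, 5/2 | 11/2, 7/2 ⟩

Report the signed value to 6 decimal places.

triangle: 0!·6!·5!/12! = 86400/479001600
(j±m)!: 4!·2!·5!·0!·9!·2! = 4180377600
prefactor² = (2J+1)·Δ·N² = 99532800/11
  k=0: +1/(0!·0!·2!·5!·4!·0!) = 1/5760
Σ = 1/5760  ⇒  CG² = 99532800/11·1/5760² = 3/11
CG = +√(3/11) = +0.522233

+√(3/11) = +0.522233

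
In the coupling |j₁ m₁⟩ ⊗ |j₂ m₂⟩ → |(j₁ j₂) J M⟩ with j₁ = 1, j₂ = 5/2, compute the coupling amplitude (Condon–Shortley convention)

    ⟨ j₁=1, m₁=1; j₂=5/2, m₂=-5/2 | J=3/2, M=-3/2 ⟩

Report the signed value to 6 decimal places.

+√(2/3) ≈ +0.816497

√[4·2!0!3!/6! · 2!0!0!5!0!3!] = √(96)
  +(−1)^0/∏(0,2,0,0,0,3)! = 1/12  (running 1/12)
⟨..|..⟩ = √(96)·(1/12) = +0.816497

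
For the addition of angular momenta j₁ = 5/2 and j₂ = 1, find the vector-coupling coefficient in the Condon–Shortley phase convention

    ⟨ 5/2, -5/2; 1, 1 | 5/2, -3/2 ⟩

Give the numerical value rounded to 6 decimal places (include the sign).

−√(2/7) = -0.534522

j₁+j₂−J=1  J+j₁−j₂=4  J−j₁+j₂=1  j₁+j₂+J+1=7
(j₁±m₁, j₂±m₂, J±M) = (0,5,2,0,1,4)
P² = 1152/7
sum k=1..1:
  [1] −1/24 = -1/24
S = -1/24
C² = P²·S² = 2/7 ; C = -0.534522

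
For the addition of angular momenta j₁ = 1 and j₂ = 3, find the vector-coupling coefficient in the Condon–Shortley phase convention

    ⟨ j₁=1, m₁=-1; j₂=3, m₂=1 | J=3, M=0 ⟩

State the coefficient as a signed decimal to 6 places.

√[7·1!1!5!/8! · 0!2!4!2!3!3!] = √(72)
  +(−1)^1/∏(1,0,1,3,0,2)! = -1/12  (running -1/12)
⟨..|..⟩ = √(72)·(-1/12) = -0.707107

-0.707107  (= −√(1/2))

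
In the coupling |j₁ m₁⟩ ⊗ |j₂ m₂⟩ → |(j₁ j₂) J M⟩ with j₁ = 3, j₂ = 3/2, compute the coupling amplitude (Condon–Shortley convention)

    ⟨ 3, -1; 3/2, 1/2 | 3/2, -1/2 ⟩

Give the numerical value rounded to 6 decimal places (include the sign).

+√(12/35) = +0.585540

√[4·3!3!0!/7! · 2!4!2!1!1!2!] = √(192/35)
  +(−1)^2/∏(2,1,2,0,1,0)! = 1/4  (running 1/4)
⟨..|..⟩ = √(192/35)·(1/4) = +0.585540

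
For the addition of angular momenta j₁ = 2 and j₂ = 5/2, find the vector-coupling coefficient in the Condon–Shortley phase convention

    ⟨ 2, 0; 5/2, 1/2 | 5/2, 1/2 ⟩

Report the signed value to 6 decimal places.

−√(8/35) ≈ -0.478091

j₁+j₂−J=2  J+j₁−j₂=2  J−j₁+j₂=3  j₁+j₂+J+1=8
(j₁±m₁, j₂±m₂, J±M) = (2,2,3,2,3,2)
P² = 72/35
sum k=0..2:
  [0] +1/24 = 1/24
  [1] −1/2 = -1/2
  [2] +1/8 = 1/8
S = -1/3
C² = P²·S² = 8/35 ; C = -0.478091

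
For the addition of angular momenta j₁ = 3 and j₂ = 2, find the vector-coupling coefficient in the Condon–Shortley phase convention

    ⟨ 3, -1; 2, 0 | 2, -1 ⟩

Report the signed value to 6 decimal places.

√[5·3!3!1!/8! · 2!4!2!2!1!3!] = √(36/7)
  +(−1)^1/∏(1,2,3,1,0,0)! = -1/12  (running -1/12)
  +(−1)^2/∏(2,1,2,0,1,1)! = 1/4  (running 1/6)
⟨..|..⟩ = √(36/7)·(1/6) = +0.377964

+√(1/7) = +0.377964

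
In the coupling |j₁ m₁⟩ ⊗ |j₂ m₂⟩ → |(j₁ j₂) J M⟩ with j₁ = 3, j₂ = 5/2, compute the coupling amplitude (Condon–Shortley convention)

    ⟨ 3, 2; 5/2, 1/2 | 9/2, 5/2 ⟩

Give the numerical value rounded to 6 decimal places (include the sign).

+0.497468  (= +√(49/198))

triangle: 1!*5!*4!/11! = 2880/39916800
(j±m)!: 5!*1!*3!*2!*7!*2! = 14515200
prefactor² = (2J+1)*Δ*N² = 115200/11
  k=0: +1/(0!*1!*1!*3!*4!*1!) = 1/144
  k=1: −1/(1!*0!*0!*2!*5!*2!) = -1/480
Σ = 7/1440  ⇒  CG² = 115200/11*7/1440² = 49/198
CG = +√(49/198) = +0.497468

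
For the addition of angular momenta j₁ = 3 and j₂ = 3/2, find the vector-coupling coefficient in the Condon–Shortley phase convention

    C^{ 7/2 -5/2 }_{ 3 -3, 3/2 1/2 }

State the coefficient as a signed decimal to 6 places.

−√(8/21) ≈ -0.617213

j₁+j₂−J=1  J+j₁−j₂=5  J−j₁+j₂=2  j₁+j₂+J+1=9
(j₁±m₁, j₂±m₂, J±M) = (0,6,2,1,1,6)
P² = 38400/7
sum k=1..1:
  [1] −1/120 = -1/120
S = -1/120
C² = P²·S² = 8/21 ; C = -0.617213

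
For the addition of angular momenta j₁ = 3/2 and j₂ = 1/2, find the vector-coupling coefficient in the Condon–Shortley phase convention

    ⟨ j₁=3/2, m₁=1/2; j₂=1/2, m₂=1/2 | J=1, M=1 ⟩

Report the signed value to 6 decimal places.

-0.500000

j₁+j₂−J=1  J+j₁−j₂=2  J−j₁+j₂=0  j₁+j₂+J+1=4
(j₁±m₁, j₂±m₂, J±M) = (2,1,1,0,2,0)
P² = 1
sum k=1..1:
  [1] −1/2 = -1/2
S = -1/2
C² = P²·S² = 1/4 ; C = -0.500000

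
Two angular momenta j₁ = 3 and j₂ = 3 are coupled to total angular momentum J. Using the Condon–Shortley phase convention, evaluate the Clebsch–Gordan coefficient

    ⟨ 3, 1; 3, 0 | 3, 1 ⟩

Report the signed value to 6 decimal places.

triangle: 3!×3!×3!/10! = 216/3628800
(j±m)!: 4!×2!×3!×3!×4!×2! = 82944
prefactor² = (2J+1)×Δ×N² = 864/25
  k=0: +1/(0!×3!×2!×3!×1!×0!) = 1/72
  k=1: −1/(1!×2!×1!×2!×2!×1!) = -1/8
  k=2: +1/(2!×1!×0!×1!×3!×2!) = 1/24
Σ = -5/72  ⇒  CG² = 864/25×(-5/72)² = 1/6
CG = −√(1/6) = -0.408248

-0.408248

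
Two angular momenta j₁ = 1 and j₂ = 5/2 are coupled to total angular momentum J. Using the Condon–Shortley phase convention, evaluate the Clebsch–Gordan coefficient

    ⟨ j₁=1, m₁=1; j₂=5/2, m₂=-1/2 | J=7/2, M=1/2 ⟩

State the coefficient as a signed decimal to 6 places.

+0.534522  (= +√(2/7))

triangle: 0!×2!×5!/8! = 240/40320
(j±m)!: 2!×0!×2!×3!×4!×3! = 3456
prefactor² = (2J+1)×Δ×N² = 1152/7
  k=0: +1/(0!×0!×0!×2!×2!×3!) = 1/24
Σ = 1/24  ⇒  CG² = 1152/7×1/24² = 2/7
CG = +√(2/7) = +0.534522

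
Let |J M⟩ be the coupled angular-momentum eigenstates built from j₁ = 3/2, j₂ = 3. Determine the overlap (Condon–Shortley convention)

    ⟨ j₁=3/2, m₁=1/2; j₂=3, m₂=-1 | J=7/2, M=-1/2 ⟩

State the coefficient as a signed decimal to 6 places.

+0.534522

j₁+j₂−J=1  J+j₁−j₂=2  J−j₁+j₂=5  j₁+j₂+J+1=9
(j₁±m₁, j₂±m₂, J±M) = (2,1,2,4,3,4)
P² = 512/7
sum k=0..1:
  [0] +1/12 = 1/12
  [1] −1/48 = -1/48
S = 1/16
C² = P²·S² = 2/7 ; C = +0.534522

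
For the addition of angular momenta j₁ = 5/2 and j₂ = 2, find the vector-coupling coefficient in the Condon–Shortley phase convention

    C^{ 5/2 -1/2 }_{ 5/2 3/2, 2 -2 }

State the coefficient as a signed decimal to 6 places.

j₁+j₂−J=2  J+j₁−j₂=3  J−j₁+j₂=2  j₁+j₂+J+1=8
(j₁±m₁, j₂±m₂, J±M) = (4,1,0,4,2,3)
P² = 864/35
sum k=0..0:
  [0] +1/8 = 1/8
S = 1/8
C² = P²·S² = 27/70 ; C = +0.621059

+0.621059  (= +√(27/70))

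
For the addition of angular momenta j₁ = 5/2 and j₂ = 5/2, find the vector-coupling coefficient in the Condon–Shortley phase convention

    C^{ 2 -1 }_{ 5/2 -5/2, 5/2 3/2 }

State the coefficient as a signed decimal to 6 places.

-0.597614

j₁+j₂−J=3  J+j₁−j₂=2  J−j₁+j₂=2  j₁+j₂+J+1=8
(j₁±m₁, j₂±m₂, J±M) = (0,5,4,1,1,3)
P² = 360/7
sum k=3..3:
  [3] −1/12 = -1/12
S = -1/12
C² = P²·S² = 5/14 ; C = -0.597614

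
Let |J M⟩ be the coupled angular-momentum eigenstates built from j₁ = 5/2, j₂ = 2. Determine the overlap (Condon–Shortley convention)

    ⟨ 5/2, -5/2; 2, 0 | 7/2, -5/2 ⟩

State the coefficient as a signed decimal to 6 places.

−√(10/21) ≈ -0.690066

j₁+j₂−J=1  J+j₁−j₂=4  J−j₁+j₂=3  j₁+j₂+J+1=9
(j₁±m₁, j₂±m₂, J±M) = (0,5,2,2,1,6)
P² = 7680/7
sum k=1..1:
  [1] −1/48 = -1/48
S = -1/48
C² = P²·S² = 10/21 ; C = -0.690066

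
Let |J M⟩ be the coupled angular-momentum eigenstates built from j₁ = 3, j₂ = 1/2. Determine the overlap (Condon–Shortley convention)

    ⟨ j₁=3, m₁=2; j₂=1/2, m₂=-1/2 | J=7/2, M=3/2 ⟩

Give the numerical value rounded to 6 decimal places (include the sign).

+0.534522

j₁+j₂−J=0  J+j₁−j₂=6  J−j₁+j₂=1  j₁+j₂+J+1=8
(j₁±m₁, j₂±m₂, J±M) = (5,1,0,1,5,2)
P² = 28800/7
sum k=0..0:
  [0] +1/120 = 1/120
S = 1/120
C² = P²·S² = 2/7 ; C = +0.534522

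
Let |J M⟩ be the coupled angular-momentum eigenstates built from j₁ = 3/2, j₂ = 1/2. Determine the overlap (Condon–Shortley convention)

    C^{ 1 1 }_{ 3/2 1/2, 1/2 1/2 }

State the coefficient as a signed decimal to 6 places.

triangle: 1!*2!*0!/4! = 2/24
(j±m)!: 2!*1!*1!*0!*2!*0! = 4
prefactor² = (2J+1)*Δ*N² = 1
  k=1: −1/(1!*0!*0!*0!*2!*0!) = -1/2
Σ = -1/2  ⇒  CG² = 1*(-1/2)² = 1/4
CG = −√(1/4) = -0.500000

−√(1/4) ≈ -0.500000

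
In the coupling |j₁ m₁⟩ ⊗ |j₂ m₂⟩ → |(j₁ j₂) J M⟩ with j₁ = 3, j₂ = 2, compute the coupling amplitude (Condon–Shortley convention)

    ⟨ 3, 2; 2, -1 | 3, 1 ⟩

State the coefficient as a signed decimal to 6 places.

√[7·2!4!2!/9! · 5!1!1!3!4!2!] = √(64)
  +(−1)^0/∏(0,2,1,1,3,1)! = 1/12  (running 1/12)
  +(−1)^1/∏(1,1,0,0,4,2)! = -1/48  (running 1/16)
⟨..|..⟩ = √(64)·(1/16) = +0.500000

+√(1/4) ≈ +0.500000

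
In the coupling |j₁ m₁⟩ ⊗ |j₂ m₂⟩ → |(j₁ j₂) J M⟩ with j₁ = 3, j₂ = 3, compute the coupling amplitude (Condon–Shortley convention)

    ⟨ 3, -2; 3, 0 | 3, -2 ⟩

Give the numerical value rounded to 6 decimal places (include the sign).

triangle: 3!·3!·3!/10! = 216/3628800
(j±m)!: 1!·5!·3!·3!·1!·5! = 518400
prefactor² = (2J+1)·Δ·N² = 216
  k=2: +1/(2!·1!·3!·1!·0!·2!) = 1/24
  k=3: −1/(3!·0!·2!·0!·1!·3!) = -1/72
Σ = 1/36  ⇒  CG² = 216·1/36² = 1/6
CG = +√(1/6) = +0.408248

+0.408248  (= +√(1/6))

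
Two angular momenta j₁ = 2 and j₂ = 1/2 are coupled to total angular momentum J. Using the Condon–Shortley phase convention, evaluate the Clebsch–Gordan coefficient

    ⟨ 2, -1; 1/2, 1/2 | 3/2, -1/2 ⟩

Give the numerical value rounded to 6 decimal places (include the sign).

−√(3/5) ≈ -0.774597

j₁+j₂−J=1  J+j₁−j₂=3  J−j₁+j₂=0  j₁+j₂+J+1=5
(j₁±m₁, j₂±m₂, J±M) = (1,3,1,0,1,2)
P² = 12/5
sum k=1..1:
  [1] −1/2 = -1/2
S = -1/2
C² = P²·S² = 3/5 ; C = -0.774597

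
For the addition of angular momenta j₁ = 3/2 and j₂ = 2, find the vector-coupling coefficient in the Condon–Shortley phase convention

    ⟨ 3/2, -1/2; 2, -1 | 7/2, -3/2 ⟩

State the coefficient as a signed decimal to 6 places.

triangle: 0!×3!×4!/8! = 144/40320
(j±m)!: 1!×2!×1!×3!×2!×5! = 2880
prefactor² = (2J+1)×Δ×N² = 576/7
  k=0: +1/(0!×0!×2!×1!×1!×3!) = 1/12
Σ = 1/12  ⇒  CG² = 576/7×1/12² = 4/7
CG = +√(4/7) = +0.755929

+√(4/7) ≈ +0.755929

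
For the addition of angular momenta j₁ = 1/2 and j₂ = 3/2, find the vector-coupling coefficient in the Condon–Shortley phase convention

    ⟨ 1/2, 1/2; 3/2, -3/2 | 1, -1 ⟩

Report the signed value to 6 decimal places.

+√(3/4) = +0.866025

√[3·1!0!2!/4! · 1!0!0!3!0!2!] = √(3)
  +(−1)^0/∏(0,1,0,0,0,2)! = 1/2  (running 1/2)
⟨..|..⟩ = √(3)·(1/2) = +0.866025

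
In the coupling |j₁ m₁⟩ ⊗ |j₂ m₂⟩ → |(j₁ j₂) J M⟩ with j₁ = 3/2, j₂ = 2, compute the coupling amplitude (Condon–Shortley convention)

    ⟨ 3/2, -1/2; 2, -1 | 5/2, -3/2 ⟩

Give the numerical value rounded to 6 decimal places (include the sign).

√[6·1!2!3!/7! · 1!2!1!3!1!4!] = √(144/35)
  +(−1)^0/∏(0,1,2,1,0,2)! = 1/4  (running 1/4)
  +(−1)^1/∏(1,0,1,0,1,3)! = -1/6  (running 1/12)
⟨..|..⟩ = √(144/35)·(1/12) = +0.169031

+0.169031  (= +√(1/35))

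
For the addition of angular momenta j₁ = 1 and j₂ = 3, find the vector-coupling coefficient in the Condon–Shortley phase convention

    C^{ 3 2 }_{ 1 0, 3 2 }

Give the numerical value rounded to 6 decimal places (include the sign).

-0.577350

triangle: 1!*1!*5!/8! = 120/40320
(j±m)!: 1!*1!*5!*1!*5!*1! = 14400
prefactor² = (2J+1)*Δ*N² = 300
  k=0: +1/(0!*1!*1!*5!*0!*0!) = 1/120
  k=1: −1/(1!*0!*0!*4!*1!*1!) = -1/24
Σ = -1/30  ⇒  CG² = 300*(-1/30)² = 1/3
CG = −√(1/3) = -0.577350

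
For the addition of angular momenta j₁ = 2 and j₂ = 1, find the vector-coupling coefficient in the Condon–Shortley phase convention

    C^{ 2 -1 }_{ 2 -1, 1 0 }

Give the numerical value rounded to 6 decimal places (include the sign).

√[5·1!3!1!/6! · 1!3!1!1!1!3!] = √(3/2)
  +(−1)^0/∏(0,1,3,1,0,0)! = 1/6  (running 1/6)
  +(−1)^1/∏(1,0,2,0,1,1)! = -1/2  (running -1/3)
⟨..|..⟩ = √(3/2)·(-1/3) = -0.408248

−√(1/6) = -0.408248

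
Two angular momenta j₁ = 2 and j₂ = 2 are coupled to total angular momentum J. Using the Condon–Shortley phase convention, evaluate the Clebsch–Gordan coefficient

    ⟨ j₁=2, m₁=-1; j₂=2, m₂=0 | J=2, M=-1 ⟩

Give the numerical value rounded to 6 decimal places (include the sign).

-0.267261  (= −√(1/14))

√[5·2!2!2!/7! · 1!3!2!2!1!3!] = √(8/7)
  +(−1)^1/∏(1,1,2,1,0,1)! = -1/2  (running -1/2)
  +(−1)^2/∏(2,0,1,0,1,2)! = 1/4  (running -1/4)
⟨..|..⟩ = √(8/7)·(-1/4) = -0.267261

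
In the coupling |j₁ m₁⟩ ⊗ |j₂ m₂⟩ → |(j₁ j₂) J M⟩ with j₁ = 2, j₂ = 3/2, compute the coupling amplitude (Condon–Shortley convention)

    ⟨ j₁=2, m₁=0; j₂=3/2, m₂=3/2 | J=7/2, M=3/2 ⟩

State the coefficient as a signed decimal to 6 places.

+√(2/7) ≈ +0.534522

triangle: 0!×4!×3!/8! = 144/40320
(j±m)!: 2!×2!×3!×0!×5!×2! = 5760
prefactor² = (2J+1)×Δ×N² = 1152/7
  k=0: +1/(0!×0!×2!×3!×2!×0!) = 1/24
Σ = 1/24  ⇒  CG² = 1152/7×1/24² = 2/7
CG = +√(2/7) = +0.534522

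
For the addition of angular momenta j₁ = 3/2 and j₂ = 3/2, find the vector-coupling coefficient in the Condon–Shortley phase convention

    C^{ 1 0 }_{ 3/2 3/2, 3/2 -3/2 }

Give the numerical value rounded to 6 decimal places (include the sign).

j₁+j₂−J=2  J+j₁−j₂=1  J−j₁+j₂=1  j₁+j₂+J+1=5
(j₁±m₁, j₂±m₂, J±M) = (3,0,0,3,1,1)
P² = 9/5
sum k=0..0:
  [0] +1/2 = 1/2
S = 1/2
C² = P²·S² = 9/20 ; C = +0.670820

+0.670820  (= +√(9/20))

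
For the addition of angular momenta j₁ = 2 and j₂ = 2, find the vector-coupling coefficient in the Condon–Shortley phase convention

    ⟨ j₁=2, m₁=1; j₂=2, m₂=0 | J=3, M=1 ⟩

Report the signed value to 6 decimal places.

+√(1/5) = +0.447214

j₁+j₂−J=1  J+j₁−j₂=3  J−j₁+j₂=3  j₁+j₂+J+1=8
(j₁±m₁, j₂±m₂, J±M) = (3,1,2,2,4,2)
P² = 36/5
sum k=0..1:
  [0] +1/4 = 1/4
  [1] −1/12 = -1/12
S = 1/6
C² = P²·S² = 1/5 ; C = +0.447214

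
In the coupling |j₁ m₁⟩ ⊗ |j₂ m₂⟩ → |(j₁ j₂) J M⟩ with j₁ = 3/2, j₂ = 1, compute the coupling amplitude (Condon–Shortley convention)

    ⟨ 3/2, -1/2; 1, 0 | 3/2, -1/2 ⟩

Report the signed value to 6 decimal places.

√[4·1!2!1!/5! · 1!2!1!1!1!2!] = √(4/15)
  +(−1)^0/∏(0,1,2,1,0,0)! = 1/2  (running 1/2)
  +(−1)^1/∏(1,0,1,0,1,1)! = -1  (running -1/2)
⟨..|..⟩ = √(4/15)·(-1/2) = -0.258199

-0.258199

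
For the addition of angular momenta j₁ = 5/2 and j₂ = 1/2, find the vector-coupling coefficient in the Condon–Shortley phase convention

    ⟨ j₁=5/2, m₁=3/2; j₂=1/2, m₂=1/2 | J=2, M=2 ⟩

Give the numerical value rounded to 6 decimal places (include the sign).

-0.408248

triangle: 1!·4!·0!/6! = 24/720
(j±m)!: 4!·1!·1!·0!·4!·0! = 576
prefactor² = (2J+1)·Δ·N² = 96
  k=1: −1/(1!·0!·0!·0!·4!·0!) = -1/24
Σ = -1/24  ⇒  CG² = 96·(-1/24)² = 1/6
CG = −√(1/6) = -0.408248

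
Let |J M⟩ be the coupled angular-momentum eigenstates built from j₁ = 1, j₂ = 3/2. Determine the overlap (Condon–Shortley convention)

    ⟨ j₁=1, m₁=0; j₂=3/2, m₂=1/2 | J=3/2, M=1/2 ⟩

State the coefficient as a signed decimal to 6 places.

triangle: 1!·1!·2!/5! = 2/120
(j±m)!: 1!·1!·2!·1!·2!·1! = 4
prefactor² = (2J+1)·Δ·N² = 4/15
  k=0: +1/(0!·1!·1!·2!·0!·0!) = 1/2
  k=1: −1/(1!·0!·0!·1!·1!·1!) = -1
Σ = -1/2  ⇒  CG² = 4/15·(-1/2)² = 1/15
CG = −√(1/15) = -0.258199

−√(1/15) ≈ -0.258199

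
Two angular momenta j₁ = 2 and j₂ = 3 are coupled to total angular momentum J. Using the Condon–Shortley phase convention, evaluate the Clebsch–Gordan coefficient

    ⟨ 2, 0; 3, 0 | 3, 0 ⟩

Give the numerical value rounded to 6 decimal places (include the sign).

√[7·2!2!4!/9! · 2!2!3!3!3!3!] = √(48/5)
  +(−1)^0/∏(0,2,2,3,0,1)! = 1/24  (running 1/24)
  +(−1)^1/∏(1,1,1,2,1,2)! = -1/4  (running -5/24)
  +(−1)^2/∏(2,0,0,1,2,3)! = 1/24  (running -1/6)
⟨..|..⟩ = √(48/5)·(-1/6) = -0.516398

-0.516398  (= −√(4/15))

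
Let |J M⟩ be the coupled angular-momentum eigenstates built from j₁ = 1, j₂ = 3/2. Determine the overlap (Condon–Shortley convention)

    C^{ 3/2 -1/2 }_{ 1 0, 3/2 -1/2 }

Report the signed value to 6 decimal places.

j₁+j₂−J=1  J+j₁−j₂=1  J−j₁+j₂=2  j₁+j₂+J+1=5
(j₁±m₁, j₂±m₂, J±M) = (1,1,1,2,1,2)
P² = 4/15
sum k=0..1:
  [0] +1/1 = 1
  [1] −1/2 = -1/2
S = 1/2
C² = P²·S² = 1/15 ; C = +0.258199

+0.258199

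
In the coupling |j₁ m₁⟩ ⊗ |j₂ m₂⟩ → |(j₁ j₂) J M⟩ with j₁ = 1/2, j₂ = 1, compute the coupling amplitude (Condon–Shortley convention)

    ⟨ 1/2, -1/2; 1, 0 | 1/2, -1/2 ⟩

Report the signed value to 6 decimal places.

√[2·1!0!1!/3! · 0!1!1!1!0!1!] = √(1/3)
  +(−1)^1/∏(1,0,0,0,0,1)! = -1  (running -1)
⟨..|..⟩ = √(1/3)·(-1) = -0.577350

−√(1/3) ≈ -0.577350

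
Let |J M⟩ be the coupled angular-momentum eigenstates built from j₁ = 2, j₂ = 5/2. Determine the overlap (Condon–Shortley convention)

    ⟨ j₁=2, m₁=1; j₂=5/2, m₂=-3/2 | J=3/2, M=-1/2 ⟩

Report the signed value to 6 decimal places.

√[4·3!1!2!/7! · 3!1!1!4!1!2!] = √(96/35)
  +(−1)^0/∏(0,3,1,1,0,1)! = 1/6  (running 1/6)
  +(−1)^1/∏(1,2,0,0,1,2)! = -1/4  (running -1/12)
⟨..|..⟩ = √(96/35)·(-1/12) = -0.138013

−√(2/105) ≈ -0.138013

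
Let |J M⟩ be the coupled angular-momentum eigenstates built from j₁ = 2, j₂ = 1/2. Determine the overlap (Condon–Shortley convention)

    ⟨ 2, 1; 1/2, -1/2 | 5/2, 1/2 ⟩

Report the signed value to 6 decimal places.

+√(2/5) ≈ +0.632456

triangle: 0!×4!×1!/6! = 24/720
(j±m)!: 3!×1!×0!×1!×3!×2! = 72
prefactor² = (2J+1)×Δ×N² = 72/5
  k=0: +1/(0!×0!×1!×0!×3!×1!) = 1/6
Σ = 1/6  ⇒  CG² = 72/5×1/6² = 2/5
CG = +√(2/5) = +0.632456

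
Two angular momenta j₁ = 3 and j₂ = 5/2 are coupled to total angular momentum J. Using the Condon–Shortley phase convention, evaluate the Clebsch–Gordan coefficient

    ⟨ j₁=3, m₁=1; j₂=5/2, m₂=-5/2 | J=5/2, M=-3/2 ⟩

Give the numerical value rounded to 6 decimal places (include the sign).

triangle: 3!×3!×2!/9! = 72/362880
(j±m)!: 4!×2!×0!×5!×1!×4! = 138240
prefactor² = (2J+1)×Δ×N² = 1152/7
  k=0: +1/(0!×3!×2!×0!×1!×2!) = 1/24
Σ = 1/24  ⇒  CG² = 1152/7×1/24² = 2/7
CG = +√(2/7) = +0.534522

+√(2/7) = +0.534522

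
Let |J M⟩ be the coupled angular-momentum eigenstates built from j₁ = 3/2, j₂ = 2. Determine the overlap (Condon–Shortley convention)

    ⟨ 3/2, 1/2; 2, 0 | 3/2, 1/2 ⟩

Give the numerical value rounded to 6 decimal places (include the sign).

√[4·2!1!2!/6! · 2!1!2!2!2!1!] = √(16/45)
  +(−1)^0/∏(0,2,1,2,0,0)! = 1/4  (running 1/4)
  +(−1)^1/∏(1,1,0,1,1,1)! = -1  (running -3/4)
⟨..|..⟩ = √(16/45)·(-3/4) = -0.447214

-0.447214  (= −√(1/5))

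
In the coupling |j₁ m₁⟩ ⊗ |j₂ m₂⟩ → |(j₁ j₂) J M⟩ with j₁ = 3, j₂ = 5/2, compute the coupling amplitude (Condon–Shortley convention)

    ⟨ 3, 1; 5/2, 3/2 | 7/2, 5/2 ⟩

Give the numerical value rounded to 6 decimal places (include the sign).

-0.398410  (= −√(10/63))

√[8·2!4!3!/10! · 4!2!4!1!6!1!] = √(18432/35)
  +(−1)^1/∏(1,1,1,3,3,0)! = -1/36  (running -1/36)
  +(−1)^2/∏(2,0,0,2,4,1)! = 1/96  (running -5/288)
⟨..|..⟩ = √(18432/35)·(-5/288) = -0.398410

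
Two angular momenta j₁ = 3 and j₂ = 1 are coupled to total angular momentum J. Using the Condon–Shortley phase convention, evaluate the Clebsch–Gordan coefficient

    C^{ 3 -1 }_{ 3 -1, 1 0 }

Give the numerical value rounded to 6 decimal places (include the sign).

j₁+j₂−J=1  J+j₁−j₂=5  J−j₁+j₂=1  j₁+j₂+J+1=8
(j₁±m₁, j₂±m₂, J±M) = (2,4,1,1,2,4)
P² = 48
sum k=0..1:
  [0] +1/24 = 1/24
  [1] −1/12 = -1/12
S = -1/24
C² = P²·S² = 1/12 ; C = -0.288675

-0.288675  (= −√(1/12))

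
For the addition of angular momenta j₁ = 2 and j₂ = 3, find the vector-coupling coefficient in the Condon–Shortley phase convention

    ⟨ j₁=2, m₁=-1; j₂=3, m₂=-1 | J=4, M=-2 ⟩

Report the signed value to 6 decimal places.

-0.188982  (= −√(1/28))

triangle: 1!·3!·5!/10! = 720/3628800
(j±m)!: 1!·3!·2!·4!·2!·6! = 414720
prefactor² = (2J+1)·Δ·N² = 5184/7
  k=0: +1/(0!·1!·3!·2!·0!·3!) = 1/72
  k=1: −1/(1!·0!·2!·1!·1!·4!) = -1/48
Σ = -1/144  ⇒  CG² = 5184/7·(-1/144)² = 1/28
CG = −√(1/28) = -0.188982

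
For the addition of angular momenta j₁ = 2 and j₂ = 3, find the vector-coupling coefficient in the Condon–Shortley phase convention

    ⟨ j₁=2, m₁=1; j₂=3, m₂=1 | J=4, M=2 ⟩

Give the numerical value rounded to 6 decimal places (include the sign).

j₁+j₂−J=1  J+j₁−j₂=3  J−j₁+j₂=5  j₁+j₂+J+1=10
(j₁±m₁, j₂±m₂, J±M) = (3,1,4,2,6,2)
P² = 5184/7
sum k=0..1:
  [0] +1/48 = 1/48
  [1] −1/72 = -1/72
S = 1/144
C² = P²·S² = 1/28 ; C = +0.188982

+√(1/28) ≈ +0.188982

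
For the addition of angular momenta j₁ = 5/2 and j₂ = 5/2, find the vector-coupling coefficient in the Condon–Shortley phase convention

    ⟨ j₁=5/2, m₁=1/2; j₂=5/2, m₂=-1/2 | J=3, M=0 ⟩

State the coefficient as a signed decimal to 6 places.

triangle: 2!·3!·3!/9! = 72/362880
(j±m)!: 3!·2!·2!·3!·3!·3! = 5184
prefactor² = (2J+1)·Δ·N² = 36/5
  k=0: +1/(0!·2!·2!·2!·1!·1!) = 1/8
  k=1: −1/(1!·1!·1!·1!·2!·2!) = -1/4
  k=2: +1/(2!·0!·0!·0!·3!·3!) = 1/72
Σ = -1/9  ⇒  CG² = 36/5·(-1/9)² = 4/45
CG = −√(4/45) = -0.298142

−√(4/45) = -0.298142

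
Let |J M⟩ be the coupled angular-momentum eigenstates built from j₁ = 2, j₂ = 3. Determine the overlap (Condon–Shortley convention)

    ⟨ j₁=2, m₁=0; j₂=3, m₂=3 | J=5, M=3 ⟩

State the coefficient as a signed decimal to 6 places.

+0.365148  (= +√(2/15))

j₁+j₂−J=0  J+j₁−j₂=4  J−j₁+j₂=6  j₁+j₂+J+1=11
(j₁±m₁, j₂±m₂, J±M) = (2,2,6,0,8,2)
P² = 1105920
sum k=0..0:
  [0] +1/2880 = 1/2880
S = 1/2880
C² = P²·S² = 2/15 ; C = +0.365148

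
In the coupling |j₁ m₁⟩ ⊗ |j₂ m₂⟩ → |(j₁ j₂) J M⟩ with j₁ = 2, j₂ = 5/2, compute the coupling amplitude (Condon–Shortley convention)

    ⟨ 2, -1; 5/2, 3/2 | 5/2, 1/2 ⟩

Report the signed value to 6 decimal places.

+√(6/35) ≈ +0.414039

triangle: 2!×2!×3!/8! = 24/40320
(j±m)!: 1!×3!×4!×1!×3!×2! = 1728
prefactor² = (2J+1)×Δ×N² = 216/35
  k=1: −1/(1!×1!×2!×3!×0!×0!) = -1/12
  k=2: +1/(2!×0!×1!×2!×1!×1!) = 1/4
Σ = 1/6  ⇒  CG² = 216/35×1/6² = 6/35
CG = +√(6/35) = +0.414039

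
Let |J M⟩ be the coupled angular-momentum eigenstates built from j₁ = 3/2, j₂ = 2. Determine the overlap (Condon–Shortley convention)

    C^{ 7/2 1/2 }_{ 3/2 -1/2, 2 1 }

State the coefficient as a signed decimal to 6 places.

triangle: 0!·3!·4!/8! = 144/40320
(j±m)!: 1!·2!·3!·1!·4!·3! = 1728
prefactor² = (2J+1)·Δ·N² = 1728/35
  k=0: +1/(0!·0!·2!·3!·1!·1!) = 1/12
Σ = 1/12  ⇒  CG² = 1728/35·1/12² = 12/35
CG = +√(12/35) = +0.585540

+√(12/35) = +0.585540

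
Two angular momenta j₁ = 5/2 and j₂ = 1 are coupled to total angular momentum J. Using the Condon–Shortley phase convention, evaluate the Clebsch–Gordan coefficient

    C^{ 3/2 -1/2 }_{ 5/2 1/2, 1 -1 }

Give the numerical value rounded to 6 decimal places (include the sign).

triangle: 2!*3!*0!/6! = 12/720
(j±m)!: 3!*2!*0!*2!*1!*2! = 48
prefactor² = (2J+1)*Δ*N² = 16/5
  k=0: +1/(0!*2!*2!*0!*1!*0!) = 1/4
Σ = 1/4  ⇒  CG² = 16/5*1/4² = 1/5
CG = +√(1/5) = +0.447214

+√(1/5) = +0.447214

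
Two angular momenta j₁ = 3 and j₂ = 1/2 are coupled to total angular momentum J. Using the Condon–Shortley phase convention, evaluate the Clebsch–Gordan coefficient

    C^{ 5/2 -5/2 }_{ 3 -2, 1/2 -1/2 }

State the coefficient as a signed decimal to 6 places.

triangle: 1!×5!×0!/7! = 120/5040
(j±m)!: 1!×5!×0!×1!×0!×5! = 14400
prefactor² = (2J+1)×Δ×N² = 14400/7
  k=0: +1/(0!×1!×5!×0!×0!×0!) = 1/120
Σ = 1/120  ⇒  CG² = 14400/7×1/120² = 1/7
CG = +√(1/7) = +0.377964

+0.377964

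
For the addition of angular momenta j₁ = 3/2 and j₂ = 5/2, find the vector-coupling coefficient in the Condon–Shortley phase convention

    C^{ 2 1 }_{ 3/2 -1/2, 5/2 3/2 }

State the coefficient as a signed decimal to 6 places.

+√(1/42) ≈ +0.154303

j₁+j₂−J=2  J+j₁−j₂=1  J−j₁+j₂=3  j₁+j₂+J+1=7
(j₁±m₁, j₂±m₂, J±M) = (1,2,4,1,3,1)
P² = 24/7
sum k=1..2:
  [1] −1/6 = -1/6
  [2] +1/4 = 1/4
S = 1/12
C² = P²·S² = 1/42 ; C = +0.154303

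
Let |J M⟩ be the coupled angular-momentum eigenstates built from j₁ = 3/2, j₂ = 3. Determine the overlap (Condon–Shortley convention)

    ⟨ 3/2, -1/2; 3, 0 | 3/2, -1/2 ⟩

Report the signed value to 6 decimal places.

+√(9/35) ≈ +0.507093

j₁+j₂−J=3  J+j₁−j₂=0  J−j₁+j₂=3  j₁+j₂+J+1=7
(j₁±m₁, j₂±m₂, J±M) = (1,2,3,3,1,2)
P² = 144/35
sum k=2..2:
  [2] +1/4 = 1/4
S = 1/4
C² = P²·S² = 9/35 ; C = +0.507093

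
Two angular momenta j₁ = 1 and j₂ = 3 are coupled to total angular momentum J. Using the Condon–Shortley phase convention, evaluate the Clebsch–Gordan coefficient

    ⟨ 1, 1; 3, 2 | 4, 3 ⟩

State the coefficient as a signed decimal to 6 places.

+√(3/4) = +0.866025

j₁+j₂−J=0  J+j₁−j₂=2  J−j₁+j₂=6  j₁+j₂+J+1=9
(j₁±m₁, j₂±m₂, J±M) = (2,0,5,1,7,1)
P² = 43200
sum k=0..0:
  [0] +1/240 = 1/240
S = 1/240
C² = P²·S² = 3/4 ; C = +0.866025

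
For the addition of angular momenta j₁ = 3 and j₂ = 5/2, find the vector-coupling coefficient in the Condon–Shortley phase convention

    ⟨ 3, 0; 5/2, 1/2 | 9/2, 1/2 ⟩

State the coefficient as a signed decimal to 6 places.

−√(10/231) ≈ -0.208063

triangle: 1!·5!·4!/11! = 2880/39916800
(j±m)!: 3!·3!·3!·2!·5!·4! = 1244160
prefactor² = (2J+1)·Δ·N² = 69120/77
  k=0: +1/(0!·1!·3!·3!·2!·1!) = 1/72
  k=1: −1/(1!·0!·2!·2!·3!·2!) = -1/48
Σ = -1/144  ⇒  CG² = 69120/77·(-1/144)² = 10/231
CG = −√(10/231) = -0.208063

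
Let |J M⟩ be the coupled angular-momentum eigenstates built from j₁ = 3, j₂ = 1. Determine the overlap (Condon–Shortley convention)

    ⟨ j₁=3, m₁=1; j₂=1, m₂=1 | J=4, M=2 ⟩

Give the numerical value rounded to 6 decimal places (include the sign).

√[9·0!6!2!/9! · 4!2!2!0!6!2!] = √(34560/7)
  +(−1)^0/∏(0,0,2,2,4,0)! = 1/96  (running 1/96)
⟨..|..⟩ = √(34560/7)·(1/96) = +0.731925

+√(15/28) ≈ +0.731925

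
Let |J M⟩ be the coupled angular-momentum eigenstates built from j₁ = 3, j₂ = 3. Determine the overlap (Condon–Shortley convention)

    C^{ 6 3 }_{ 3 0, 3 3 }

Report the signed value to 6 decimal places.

+√(1/11) ≈ +0.301511

j₁+j₂−J=0  J+j₁−j₂=6  J−j₁+j₂=6  j₁+j₂+J+1=13
(j₁±m₁, j₂±m₂, J±M) = (3,3,6,0,9,3)
P² = 671846400/11
sum k=0..0:
  [0] +1/25920 = 1/25920
S = 1/25920
C² = P²·S² = 1/11 ; C = +0.301511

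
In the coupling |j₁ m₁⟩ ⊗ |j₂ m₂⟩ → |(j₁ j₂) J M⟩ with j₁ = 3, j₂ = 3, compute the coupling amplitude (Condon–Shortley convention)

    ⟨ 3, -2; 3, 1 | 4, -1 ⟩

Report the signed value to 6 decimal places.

√[9·2!4!4!/11! · 1!5!4!2!3!5!] = √(82944/77)
  +(−1)^1/∏(1,1,4,3,0,1)! = -1/144  (running -1/144)
  +(−1)^2/∏(2,0,3,2,1,2)! = 1/48  (running 1/72)
⟨..|..⟩ = √(82944/77)·(1/72) = +0.455842

+0.455842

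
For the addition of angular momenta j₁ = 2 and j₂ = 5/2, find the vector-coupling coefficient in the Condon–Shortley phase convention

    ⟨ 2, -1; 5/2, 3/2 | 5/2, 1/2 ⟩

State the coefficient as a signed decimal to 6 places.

triangle: 2!×2!×3!/8! = 24/40320
(j±m)!: 1!×3!×4!×1!×3!×2! = 1728
prefactor² = (2J+1)×Δ×N² = 216/35
  k=1: −1/(1!×1!×2!×3!×0!×0!) = -1/12
  k=2: +1/(2!×0!×1!×2!×1!×1!) = 1/4
Σ = 1/6  ⇒  CG² = 216/35×1/6² = 6/35
CG = +√(6/35) = +0.414039

+0.414039  (= +√(6/35))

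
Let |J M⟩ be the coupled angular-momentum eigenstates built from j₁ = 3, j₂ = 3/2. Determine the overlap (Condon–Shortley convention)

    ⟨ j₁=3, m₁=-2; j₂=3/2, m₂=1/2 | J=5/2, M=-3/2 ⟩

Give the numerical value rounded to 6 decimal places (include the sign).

triangle: 2!*4!*1!/8! = 48/40320
(j±m)!: 1!*5!*2!*1!*1!*4! = 5760
prefactor² = (2J+1)*Δ*N² = 288/7
  k=1: −1/(1!*1!*4!*1!*0!*0!) = -1/24
  k=2: +1/(2!*0!*3!*0!*1!*1!) = 1/12
Σ = 1/24  ⇒  CG² = 288/7*1/24² = 1/14
CG = +√(1/14) = +0.267261

+√(1/14) = +0.267261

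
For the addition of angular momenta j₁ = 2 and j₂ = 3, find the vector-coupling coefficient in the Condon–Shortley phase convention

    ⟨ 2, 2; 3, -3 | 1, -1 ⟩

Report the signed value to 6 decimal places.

+0.654654  (= +√(3/7))

√[3·4!0!2!/7! · 4!0!0!6!0!2!] = √(6912/7)
  +(−1)^0/∏(0,4,0,0,0,2)! = 1/48  (running 1/48)
⟨..|..⟩ = √(6912/7)·(1/48) = +0.654654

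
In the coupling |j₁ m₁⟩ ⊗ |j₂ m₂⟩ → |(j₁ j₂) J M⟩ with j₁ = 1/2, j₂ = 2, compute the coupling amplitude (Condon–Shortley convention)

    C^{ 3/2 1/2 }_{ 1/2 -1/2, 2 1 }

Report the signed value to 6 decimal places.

−√(3/5) ≈ -0.774597

j₁+j₂−J=1  J+j₁−j₂=0  J−j₁+j₂=3  j₁+j₂+J+1=5
(j₁±m₁, j₂±m₂, J±M) = (0,1,3,1,2,1)
P² = 12/5
sum k=1..1:
  [1] −1/2 = -1/2
S = -1/2
C² = P²·S² = 3/5 ; C = -0.774597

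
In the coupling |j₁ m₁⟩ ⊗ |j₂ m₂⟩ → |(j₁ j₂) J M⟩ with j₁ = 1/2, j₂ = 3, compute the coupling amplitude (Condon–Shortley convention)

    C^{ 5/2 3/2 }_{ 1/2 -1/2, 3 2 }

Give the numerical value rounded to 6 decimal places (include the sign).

-0.845154

triangle: 1!*0!*5!/7! = 120/5040
(j±m)!: 0!*1!*5!*1!*4!*1! = 2880
prefactor² = (2J+1)*Δ*N² = 2880/7
  k=1: −1/(1!*0!*0!*4!*0!*1!) = -1/24
Σ = -1/24  ⇒  CG² = 2880/7*(-1/24)² = 5/7
CG = −√(5/7) = -0.845154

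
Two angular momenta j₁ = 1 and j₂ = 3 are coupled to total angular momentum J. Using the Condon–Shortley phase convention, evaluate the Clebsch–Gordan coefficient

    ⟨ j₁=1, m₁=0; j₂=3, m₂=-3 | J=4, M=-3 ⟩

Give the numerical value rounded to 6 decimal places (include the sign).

+√(1/4) ≈ +0.500000

triangle: 0!·2!·6!/9! = 1440/362880
(j±m)!: 1!·1!·0!·6!·1!·7! = 3628800
prefactor² = (2J+1)·Δ·N² = 129600
  k=0: +1/(0!·0!·1!·0!·1!·6!) = 1/720
Σ = 1/720  ⇒  CG² = 129600·1/720² = 1/4
CG = +√(1/4) = +0.500000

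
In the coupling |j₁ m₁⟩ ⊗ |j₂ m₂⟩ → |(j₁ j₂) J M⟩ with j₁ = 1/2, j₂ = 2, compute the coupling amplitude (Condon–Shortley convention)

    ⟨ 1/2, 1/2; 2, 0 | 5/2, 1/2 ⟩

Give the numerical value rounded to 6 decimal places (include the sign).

+0.774597  (= +√(3/5))

√[6·0!1!4!/6! · 1!0!2!2!3!2!] = √(48/5)
  +(−1)^0/∏(0,0,0,2,1,2)! = 1/4  (running 1/4)
⟨..|..⟩ = √(48/5)·(1/4) = +0.774597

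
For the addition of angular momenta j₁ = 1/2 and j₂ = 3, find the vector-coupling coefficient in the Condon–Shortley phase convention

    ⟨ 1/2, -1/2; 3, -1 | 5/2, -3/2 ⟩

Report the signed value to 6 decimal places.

j₁+j₂−J=1  J+j₁−j₂=0  J−j₁+j₂=5  j₁+j₂+J+1=7
(j₁±m₁, j₂±m₂, J±M) = (0,1,2,4,1,4)
P² = 1152/7
sum k=1..1:
  [1] −1/24 = -1/24
S = -1/24
C² = P²·S² = 2/7 ; C = -0.534522

-0.534522  (= −√(2/7))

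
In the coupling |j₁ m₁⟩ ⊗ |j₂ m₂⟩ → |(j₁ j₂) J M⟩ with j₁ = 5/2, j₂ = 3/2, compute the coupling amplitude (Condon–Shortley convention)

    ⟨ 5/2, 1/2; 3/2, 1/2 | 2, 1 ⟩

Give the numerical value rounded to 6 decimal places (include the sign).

j₁+j₂−J=2  J+j₁−j₂=3  J−j₁+j₂=1  j₁+j₂+J+1=7
(j₁±m₁, j₂±m₂, J±M) = (3,2,2,1,3,1)
P² = 12/7
sum k=1..2:
  [1] −1/2 = -1/2
  [2] +1/12 = 1/12
S = -5/12
C² = P²·S² = 25/84 ; C = -0.545545

−√(25/84) = -0.545545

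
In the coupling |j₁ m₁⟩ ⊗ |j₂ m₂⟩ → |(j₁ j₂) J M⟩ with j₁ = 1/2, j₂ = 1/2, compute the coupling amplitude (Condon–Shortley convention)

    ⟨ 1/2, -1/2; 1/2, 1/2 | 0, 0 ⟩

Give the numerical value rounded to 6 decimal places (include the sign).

-0.707107

triangle: 1!·0!·0!/2! = 1/2
(j±m)!: 0!·1!·1!·0!·0!·0! = 1
prefactor² = (2J+1)·Δ·N² = 1/2
  k=1: −1/(1!·0!·0!·0!·0!·0!) = -1
Σ = -1  ⇒  CG² = 1/2·(-1)² = 1/2
CG = −√(1/2) = -0.707107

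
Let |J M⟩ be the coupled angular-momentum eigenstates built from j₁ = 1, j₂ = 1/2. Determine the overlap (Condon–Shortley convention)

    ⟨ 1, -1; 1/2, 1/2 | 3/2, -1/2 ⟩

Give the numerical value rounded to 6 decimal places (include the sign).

+√(1/3) ≈ +0.577350

triangle: 0!*2!*1!/4! = 2/24
(j±m)!: 0!*2!*1!*0!*1!*2! = 4
prefactor² = (2J+1)*Δ*N² = 4/3
  k=0: +1/(0!*0!*2!*1!*0!*0!) = 1/2
Σ = 1/2  ⇒  CG² = 4/3*1/2² = 1/3
CG = +√(1/3) = +0.577350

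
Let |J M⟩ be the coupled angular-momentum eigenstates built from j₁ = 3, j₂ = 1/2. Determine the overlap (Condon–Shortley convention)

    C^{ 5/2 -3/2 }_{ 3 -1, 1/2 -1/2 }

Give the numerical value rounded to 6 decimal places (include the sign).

j₁+j₂−J=1  J+j₁−j₂=5  J−j₁+j₂=0  j₁+j₂+J+1=7
(j₁±m₁, j₂±m₂, J±M) = (2,4,0,1,1,4)
P² = 1152/7
sum k=0..0:
  [0] +1/24 = 1/24
S = 1/24
C² = P²·S² = 2/7 ; C = +0.534522

+√(2/7) ≈ +0.534522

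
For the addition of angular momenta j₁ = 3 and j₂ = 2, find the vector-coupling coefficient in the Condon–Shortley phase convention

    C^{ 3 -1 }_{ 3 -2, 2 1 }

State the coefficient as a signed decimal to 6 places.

triangle: 2!*4!*2!/9! = 96/362880
(j±m)!: 1!*5!*3!*1!*2!*4! = 34560
prefactor² = (2J+1)*Δ*N² = 64
  k=1: −1/(1!*1!*4!*2!*0!*0!) = -1/48
  k=2: +1/(2!*0!*3!*1!*1!*1!) = 1/12
Σ = 1/16  ⇒  CG² = 64*1/16² = 1/4
CG = +√(1/4) = +0.500000

+√(1/4) ≈ +0.500000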